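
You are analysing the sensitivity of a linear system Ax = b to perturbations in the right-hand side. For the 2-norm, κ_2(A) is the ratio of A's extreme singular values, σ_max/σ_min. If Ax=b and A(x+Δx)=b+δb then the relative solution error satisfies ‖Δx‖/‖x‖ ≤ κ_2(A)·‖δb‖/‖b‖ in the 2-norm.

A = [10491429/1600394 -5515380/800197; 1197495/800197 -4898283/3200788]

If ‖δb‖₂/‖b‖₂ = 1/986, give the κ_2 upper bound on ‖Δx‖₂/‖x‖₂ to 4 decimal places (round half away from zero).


0.3413

AᵀA = [68891171661/1523653156 -72334387125/1523653156; -72334387125/1523653156 303809542569/6094612624]; tr = 688911093/7246864, det = 2313441/28987456
solving λ² − 688911093/7246864·λ + 2313441/28987456 = 0 gives λ = 1521/16, 1521/1811716
so κ_2 = √((1521/16) / (1521/1811716)) = 336.5000
worst-case relative error ≤ 336.5000 × 1/986 = 0.3413


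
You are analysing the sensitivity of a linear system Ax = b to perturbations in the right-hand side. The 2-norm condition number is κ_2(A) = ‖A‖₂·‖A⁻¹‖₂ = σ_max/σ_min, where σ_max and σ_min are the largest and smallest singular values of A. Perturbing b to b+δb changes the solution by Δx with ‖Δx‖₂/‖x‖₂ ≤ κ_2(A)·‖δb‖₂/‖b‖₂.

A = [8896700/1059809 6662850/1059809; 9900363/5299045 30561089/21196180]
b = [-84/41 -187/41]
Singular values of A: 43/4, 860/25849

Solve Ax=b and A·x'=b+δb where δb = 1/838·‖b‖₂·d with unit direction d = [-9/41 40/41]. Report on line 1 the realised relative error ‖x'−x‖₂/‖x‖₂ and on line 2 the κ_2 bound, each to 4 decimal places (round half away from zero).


from the listed singular values, σ₁ = 43/4, σ_n = 860/25849
κ_2(A) = (43/4) / (860/25849) = 323.1125
perturbation bound = 323.1125·1/838 = 0.3856
solve Ax = b  →  x = [71.9135 -96.3498]
2-norm of b is 5.0000; of x, 120.2282
re-solving with b+δb shifts x by Δx of norm 0.1793
relative error = 0.0015
tightness: 0.0015 against a bound of 0.3856 (unrounded ratio ≈ 0.0039)

0.0015
0.3856


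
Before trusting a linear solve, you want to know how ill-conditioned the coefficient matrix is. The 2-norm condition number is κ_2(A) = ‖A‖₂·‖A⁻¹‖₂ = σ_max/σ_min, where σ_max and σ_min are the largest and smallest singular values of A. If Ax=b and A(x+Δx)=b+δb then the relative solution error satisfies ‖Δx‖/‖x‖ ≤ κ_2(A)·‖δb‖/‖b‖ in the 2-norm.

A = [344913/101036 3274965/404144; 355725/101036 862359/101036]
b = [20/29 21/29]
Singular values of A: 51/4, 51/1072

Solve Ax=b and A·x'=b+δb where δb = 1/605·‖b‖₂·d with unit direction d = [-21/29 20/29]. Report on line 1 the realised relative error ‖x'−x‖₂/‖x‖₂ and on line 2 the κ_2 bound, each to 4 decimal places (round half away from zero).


0.4430
0.4430

from the listed singular values, σ₁ = 51/4, σ_n = 51/1072
condition number: (51/4) ÷ (51/1072) = 268.0000
bound on ‖Δx‖/‖x‖: κ·ε = 268.0000·1/605 = 0.4430
solve Ax = b  →  x = [0.0302 0.0724]
‖b‖₂ = 1.0000 and ‖x‖₂ = 0.0784
δb = ε·‖b‖·d = [-0.0012 0.0011]; solving A·Δx = δb gives ‖Δx‖ = 0.0347
relative error = 0.4430
so the bound is sharp here: realised error equals the bound


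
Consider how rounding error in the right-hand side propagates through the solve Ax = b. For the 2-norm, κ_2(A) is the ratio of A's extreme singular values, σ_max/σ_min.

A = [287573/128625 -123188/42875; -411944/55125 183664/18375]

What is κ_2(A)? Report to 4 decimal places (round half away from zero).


M = AᵀA = [14495166673/238239225 -6441815588/79413075; -6441815588/79413075 2863149328/26471025]. tr(M)=1610540425/9529569, det(M)=7311616/9529569
char-poly roots: 169 and 43264/9529569
σ_max=√169=13, σ_min=√(43264/9529569)=(208/3087) → κ = 192.9375

192.9375


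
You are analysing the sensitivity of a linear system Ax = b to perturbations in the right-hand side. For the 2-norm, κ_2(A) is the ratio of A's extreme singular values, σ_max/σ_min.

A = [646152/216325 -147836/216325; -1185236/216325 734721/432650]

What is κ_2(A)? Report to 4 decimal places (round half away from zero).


31.8125

M = AᵀA = [252221008/6477025 -73485594/6477025; -73485594/6477025 86814793/25908100]. tr(M)=43827953/1036324, det(M)=456976/259081
solving λ² − 43827953/1036324·λ + 456976/259081 = 0 gives λ = 169/4, 10816/259081
κ_2(A) = √(λ_max/λ_min) = √((169/4) / (10816/259081)) = 31.8125


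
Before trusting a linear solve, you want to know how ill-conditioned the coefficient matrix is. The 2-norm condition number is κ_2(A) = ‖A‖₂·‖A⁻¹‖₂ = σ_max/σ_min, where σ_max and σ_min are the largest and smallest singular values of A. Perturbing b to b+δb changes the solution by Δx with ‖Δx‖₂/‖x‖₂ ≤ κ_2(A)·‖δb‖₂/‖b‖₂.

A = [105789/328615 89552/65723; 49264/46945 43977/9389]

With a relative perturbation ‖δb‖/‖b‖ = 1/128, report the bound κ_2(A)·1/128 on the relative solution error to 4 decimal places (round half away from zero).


M = AᵀA = [5204458225/4319512729 23126256000/4319512729; 23126256000/4319512729 102784410625/4319512729]. tr(M)=64240850/2569609, det(M)=15625/2569609
λ_max, λ_min = (64240850/2569609 ± √4126726208160000/6602890412881)/2 = 25, 625/2569609
κ = σ_max/σ_min = 5/(25/1603) = 320.6000
bound on ‖Δx‖/‖x‖: κ·ε = 320.6000·1/128 = 2.5047

2.5047


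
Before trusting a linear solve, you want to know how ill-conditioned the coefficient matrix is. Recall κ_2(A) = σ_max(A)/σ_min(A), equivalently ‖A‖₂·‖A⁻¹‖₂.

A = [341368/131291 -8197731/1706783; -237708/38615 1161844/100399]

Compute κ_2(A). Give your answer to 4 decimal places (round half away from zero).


386.1500

AᵀA = [19243274738896/430933167025 -7216009499736/86186633405; -7216009499736/86186633405 2706026871985/17237326681]; tr = 300671095289/1491118225, det = 406586896/1491118225
char-poly roots: 5041/25 and 80656/59644729
κ_2(A) = √(λ_max/λ_min) = √((5041/25) / (80656/59644729)) = 386.1500


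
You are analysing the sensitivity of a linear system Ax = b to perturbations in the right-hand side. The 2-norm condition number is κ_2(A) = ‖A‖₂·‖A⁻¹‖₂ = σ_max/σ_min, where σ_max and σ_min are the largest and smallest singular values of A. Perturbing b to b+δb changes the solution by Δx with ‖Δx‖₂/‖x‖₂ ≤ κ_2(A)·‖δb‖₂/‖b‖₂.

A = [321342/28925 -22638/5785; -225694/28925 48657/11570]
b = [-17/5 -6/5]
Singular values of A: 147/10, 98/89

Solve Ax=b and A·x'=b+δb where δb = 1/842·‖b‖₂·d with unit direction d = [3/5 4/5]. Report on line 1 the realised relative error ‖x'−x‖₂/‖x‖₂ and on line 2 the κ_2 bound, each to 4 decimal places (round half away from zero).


largest singular value 147/10, smallest 98/89
κ_2(A) = (147/10) / (98/89) = 13.3500
perturbation bound = 13.3500·1/842 = 0.0159
solve Ax = b  →  x = [-1.1735 -2.4626]
2-norm of b is 3.6056; of x, 2.7279
δb = ε·‖b‖·d = [0.0026 0.0034]; solving A·Δx = δb gives ‖Δx‖ = 0.0039
relative error = 0.0014
so the bound overstates the realised error by a factor of ≈ 11.1217 (computed from the unrounded values)

0.0014
0.0159


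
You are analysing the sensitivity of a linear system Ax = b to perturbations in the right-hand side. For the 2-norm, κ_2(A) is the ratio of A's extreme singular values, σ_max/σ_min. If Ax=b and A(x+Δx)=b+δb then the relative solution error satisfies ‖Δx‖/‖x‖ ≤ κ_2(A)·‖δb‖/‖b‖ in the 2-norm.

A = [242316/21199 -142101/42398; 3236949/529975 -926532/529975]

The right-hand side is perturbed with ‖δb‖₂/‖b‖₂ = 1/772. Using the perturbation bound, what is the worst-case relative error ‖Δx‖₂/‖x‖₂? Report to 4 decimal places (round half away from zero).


form AᵀA = [163238724009/971880625 -47610925362/971880625; -47610925362/971880625 55551142089/3887522500] with trace 1133609661/6220036 and determinant 1476225/6220036
eigenvalues of AᵀA: λ = (tr ± √(tr²−4·det))/2 = 729/4, 2025/1555009
so κ_2 = √((729/4) / (2025/1555009)) = 374.1000
worst-case relative error ≤ 374.1000 × 1/772 = 0.4846

0.4846


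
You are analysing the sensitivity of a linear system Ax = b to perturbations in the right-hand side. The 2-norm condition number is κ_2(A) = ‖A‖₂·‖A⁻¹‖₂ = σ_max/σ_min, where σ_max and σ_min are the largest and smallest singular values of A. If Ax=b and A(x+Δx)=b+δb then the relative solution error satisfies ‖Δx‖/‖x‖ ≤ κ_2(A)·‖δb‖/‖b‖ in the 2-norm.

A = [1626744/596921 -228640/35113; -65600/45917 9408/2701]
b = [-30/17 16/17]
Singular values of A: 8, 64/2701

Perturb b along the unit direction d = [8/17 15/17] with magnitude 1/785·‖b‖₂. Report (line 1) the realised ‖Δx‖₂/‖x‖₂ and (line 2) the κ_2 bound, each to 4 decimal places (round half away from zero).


from the listed singular values, σ₁ = 8, σ_n = 64/2701
κ = σ_max/σ_min = 8/(64/2701) = 337.6250
worst-case relative error ≤ 337.6250 × 1/785 = 0.4301
solve Ax = b  →  x = [-0.0962 0.2308]
2-norm of b is 2.0000; of x, 0.2500
re-solving with b+δb shifts x by Δx of norm 0.1075
relative error = 0.4301
so the bound is sharp here: realised error equals the bound

0.4301
0.4301


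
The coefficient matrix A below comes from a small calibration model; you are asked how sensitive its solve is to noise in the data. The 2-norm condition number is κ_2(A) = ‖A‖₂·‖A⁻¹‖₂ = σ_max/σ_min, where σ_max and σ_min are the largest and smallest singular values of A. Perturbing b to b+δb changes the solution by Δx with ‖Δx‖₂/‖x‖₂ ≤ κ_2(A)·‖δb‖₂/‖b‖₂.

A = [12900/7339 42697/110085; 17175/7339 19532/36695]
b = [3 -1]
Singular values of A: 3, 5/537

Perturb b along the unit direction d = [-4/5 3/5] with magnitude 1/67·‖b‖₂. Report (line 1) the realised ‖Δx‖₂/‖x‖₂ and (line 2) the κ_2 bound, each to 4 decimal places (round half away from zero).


largest singular value 3, smallest 5/537
condition number: 3 ÷ (5/537) = 322.2000
bound on ‖Δx‖/‖x‖: κ·ε = 322.2000·1/67 = 4.8090
solve Ax = b  →  x = [71.0520 -314.2683]
2-norm of b is 3.1623; of x, 322.2002
re-solving with b+δb shifts x by Δx of norm 5.0691
dividing the unrounded norms, ‖Δx‖/‖x‖ = 0.0157
realised/bound (from unrounded values) ≈ 0.0033

0.0157
4.8090


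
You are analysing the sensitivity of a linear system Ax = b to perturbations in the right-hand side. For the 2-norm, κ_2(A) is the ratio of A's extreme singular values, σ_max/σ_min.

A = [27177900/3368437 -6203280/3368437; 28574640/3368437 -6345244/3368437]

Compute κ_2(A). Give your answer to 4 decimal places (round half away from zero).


AᵀA = [1849165635600/13491519409 -416058485760/13491519409; -416058485760/13491519409 93629969296/13491519409]; tr = 1155738016/8025889, det = 1440000/8025889
λ_max, λ_min = (1155738016/8025889 ± √1335684132506976256/64414894240321)/2 = 144, 10000/8025889
κ_2(A) = √(λ_max/λ_min) = √(144 / (10000/8025889)) = 339.9600

339.9600


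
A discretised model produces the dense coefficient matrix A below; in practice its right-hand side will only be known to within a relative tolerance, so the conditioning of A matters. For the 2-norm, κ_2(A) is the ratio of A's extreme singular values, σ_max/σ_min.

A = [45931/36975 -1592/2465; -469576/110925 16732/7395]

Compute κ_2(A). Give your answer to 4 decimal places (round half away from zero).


form AᵀA = [22540097/1158057 -4007080/386019; -4007080/386019 712400/128673] with trace 1703041/68121 and determinant 400/68121
λ_max, λ_min = (1703041/68121 ± √2900239654081/4640470641)/2 = 25, 16/68121
κ_2(A) = √(λ_max/λ_min) = √(25 / (16/68121)) = 326.2500

326.2500


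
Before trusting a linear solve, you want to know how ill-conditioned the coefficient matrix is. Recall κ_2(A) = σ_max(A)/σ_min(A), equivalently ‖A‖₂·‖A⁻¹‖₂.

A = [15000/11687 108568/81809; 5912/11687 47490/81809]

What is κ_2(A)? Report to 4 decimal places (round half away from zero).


M = AᵀA = [1538176/808201 11297520/5657407; 11297520/5657407 83090596/39601849]. tr(M)=188420/47089, det(M)=256/47089
solving λ² − 188420/47089·λ + 256/47089 = 0 gives λ = 4, 64/47089
κ_2(A) = √(λ_max/λ_min) = √(4 / (64/47089)) = 54.2500

54.2500


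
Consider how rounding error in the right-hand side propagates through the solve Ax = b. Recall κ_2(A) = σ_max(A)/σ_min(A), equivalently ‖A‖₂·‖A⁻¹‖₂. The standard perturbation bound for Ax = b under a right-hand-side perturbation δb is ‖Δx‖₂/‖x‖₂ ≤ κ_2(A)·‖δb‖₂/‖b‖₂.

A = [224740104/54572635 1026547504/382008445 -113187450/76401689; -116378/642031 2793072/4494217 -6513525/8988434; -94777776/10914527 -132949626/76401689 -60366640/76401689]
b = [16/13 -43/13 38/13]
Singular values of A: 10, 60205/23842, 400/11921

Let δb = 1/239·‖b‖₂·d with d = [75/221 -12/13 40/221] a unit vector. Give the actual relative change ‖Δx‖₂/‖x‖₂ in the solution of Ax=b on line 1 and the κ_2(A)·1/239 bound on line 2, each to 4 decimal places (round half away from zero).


σ_max = 10, σ_min = 400/11921
κ_2(A) = 10 / (400/11921) = 298.0250
bound on ‖Δx‖/‖x‖: κ·ε = 298.0250·1/239 = 1.2470
solve Ax = b  →  x = [-24.4393 83.0777 81.9270]
2-norm of b is 4.5826; of x, 119.2108
re-solving with b+δb shifts x by Δx of norm 0.5714
dividing the unrounded norms, ‖Δx‖/‖x‖ = 0.0048
tightness: 0.0048 against a bound of 1.2470 (unrounded ratio ≈ 0.0038)

0.0048
1.2470


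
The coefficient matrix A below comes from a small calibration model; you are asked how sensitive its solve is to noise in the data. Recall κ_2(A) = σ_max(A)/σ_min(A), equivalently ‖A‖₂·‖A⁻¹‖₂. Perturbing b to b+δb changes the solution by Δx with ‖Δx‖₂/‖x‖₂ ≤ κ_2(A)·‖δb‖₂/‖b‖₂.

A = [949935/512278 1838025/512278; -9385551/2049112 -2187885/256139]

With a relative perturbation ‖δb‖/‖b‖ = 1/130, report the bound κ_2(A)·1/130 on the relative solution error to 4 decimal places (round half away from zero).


1.4265

AᵀA = [606666222729/24845325376 142168726665/3105665672; 142168726665/3105665672 133288159725/1552832836]; tr = 9478466361/85969984, det = 121550625/343879936
solving λ² − 9478466361/85969984·λ + 121550625/343879936 = 0 gives λ = 441/4, 275625/85969984
so κ_2 = √((441/4) / (275625/85969984)) = 185.4400
worst-case relative error ≤ 185.4400 × 1/130 = 1.4265


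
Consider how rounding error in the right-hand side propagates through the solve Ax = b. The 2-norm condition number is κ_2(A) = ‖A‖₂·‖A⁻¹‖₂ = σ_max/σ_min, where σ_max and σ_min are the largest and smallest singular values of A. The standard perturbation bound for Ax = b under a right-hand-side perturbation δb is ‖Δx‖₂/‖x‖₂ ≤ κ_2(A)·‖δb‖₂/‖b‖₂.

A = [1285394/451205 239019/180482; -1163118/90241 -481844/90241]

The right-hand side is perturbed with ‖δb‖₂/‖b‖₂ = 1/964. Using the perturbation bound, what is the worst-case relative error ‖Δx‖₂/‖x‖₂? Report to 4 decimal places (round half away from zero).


M = AᵀA = [21102513256/121110025 1758372363/24222005; 1758372363/24222005 586451305/19377604]. tr(M)=99071335649/484440100, det(M)=418161601/121110025
λ_max, λ_min = (99071335649/484440100 ± √9811888359311944649601/234682210488010000)/2 = 20449/100, 81796/4844401
σ_max=√(20449/100)=(143/10), σ_min=√(81796/4844401)=(286/2201) → κ = 110.0500
perturbation bound = 110.0500·1/964 = 0.1142

0.1142


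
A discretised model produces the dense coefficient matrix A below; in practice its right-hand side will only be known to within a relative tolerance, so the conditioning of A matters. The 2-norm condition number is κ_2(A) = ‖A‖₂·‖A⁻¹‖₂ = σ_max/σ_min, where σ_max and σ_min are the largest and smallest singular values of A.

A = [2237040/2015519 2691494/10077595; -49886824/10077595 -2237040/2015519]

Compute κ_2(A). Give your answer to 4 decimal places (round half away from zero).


form AᵀA = [1554910117696/60415182025 13994027424/2416607281; 13994027424/2416607281 78734585956/60415182025] with trace 971829092/35940025 and determinant 7311616/898500625
solving λ² − 971829092/35940025·λ + 7311616/898500625 = 0 gives λ = 676/25, 10816/35940025
σ_max=√(676/25)=(26/5), σ_min=√(10816/35940025)=(104/5995) → κ = 299.7500

299.7500


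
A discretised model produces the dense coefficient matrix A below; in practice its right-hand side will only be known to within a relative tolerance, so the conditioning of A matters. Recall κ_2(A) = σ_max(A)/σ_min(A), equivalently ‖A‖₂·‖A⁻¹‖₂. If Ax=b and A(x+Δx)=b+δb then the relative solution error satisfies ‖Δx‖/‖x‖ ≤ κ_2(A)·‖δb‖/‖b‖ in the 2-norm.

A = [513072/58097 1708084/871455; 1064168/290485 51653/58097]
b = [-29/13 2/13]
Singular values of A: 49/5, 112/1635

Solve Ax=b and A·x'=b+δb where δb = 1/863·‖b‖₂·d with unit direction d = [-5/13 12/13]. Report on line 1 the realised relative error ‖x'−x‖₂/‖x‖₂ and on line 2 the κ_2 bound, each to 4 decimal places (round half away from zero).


largest singular value 49/5, smallest 112/1635
κ_2(A) = (49/5) / (112/1635) = 143.0625
bound on ‖Δx‖/‖x‖: κ·ε = 143.0625·1/863 = 0.1658
solve Ax = b  →  x = [-3.4036 14.1974]
‖b‖₂ = 2.2361 and ‖x‖₂ = 14.5996
re-solving with b+δb shifts x by Δx of norm 0.0378
dividing the unrounded norms, ‖Δx‖/‖x‖ = 0.0026
tightness: 0.0026 against a bound of 0.1658 (unrounded ratio ≈ 0.0156)

0.0026
0.1658


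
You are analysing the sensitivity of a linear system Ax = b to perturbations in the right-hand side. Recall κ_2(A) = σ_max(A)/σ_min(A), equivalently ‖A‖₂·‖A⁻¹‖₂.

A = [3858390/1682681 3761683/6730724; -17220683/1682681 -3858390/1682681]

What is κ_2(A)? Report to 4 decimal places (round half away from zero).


AᵀA = [185270134669/1684363681 83370161925/3368727362; 83370161925/3368727362 150116022169/26949818896]; tr = 1852729433/16032016, det = 3418801/16032016
λ_max, λ_min = (1852729433/16032016 ± √3432387110815170225/257025537024256)/2 = 1849/16, 1849/1002001
σ_max=√(1849/16)=(43/4), σ_min=√(1849/1002001)=(43/1001) → κ = 250.2500

250.2500


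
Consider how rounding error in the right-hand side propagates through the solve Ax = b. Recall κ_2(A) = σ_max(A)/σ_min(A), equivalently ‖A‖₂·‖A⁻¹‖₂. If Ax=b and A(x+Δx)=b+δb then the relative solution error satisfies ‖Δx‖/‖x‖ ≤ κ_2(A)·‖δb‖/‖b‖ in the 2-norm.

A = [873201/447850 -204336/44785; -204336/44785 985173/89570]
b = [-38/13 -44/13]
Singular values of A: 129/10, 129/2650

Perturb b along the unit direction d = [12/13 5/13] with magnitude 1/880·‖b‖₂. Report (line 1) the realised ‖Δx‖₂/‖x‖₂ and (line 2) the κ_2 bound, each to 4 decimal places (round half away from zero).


0.0013
0.3011

σ_max = 129/10, σ_min = 129/2650
condition number: (129/10) ÷ (129/2650) = 265.0000
perturbation bound = 265.0000·1/880 = 0.3011
solve Ax = b  →  x = [-75.7901 -31.7472]
2-norm of b is 4.4721; of x, 82.1707
δb = ε·‖b‖·d = [0.0047 0.0020]; solving A·Δx = δb gives ‖Δx‖ = 0.1044
realised ‖Δx‖/‖x‖ = 0.0013
realised/bound (from unrounded values) ≈ 0.0042


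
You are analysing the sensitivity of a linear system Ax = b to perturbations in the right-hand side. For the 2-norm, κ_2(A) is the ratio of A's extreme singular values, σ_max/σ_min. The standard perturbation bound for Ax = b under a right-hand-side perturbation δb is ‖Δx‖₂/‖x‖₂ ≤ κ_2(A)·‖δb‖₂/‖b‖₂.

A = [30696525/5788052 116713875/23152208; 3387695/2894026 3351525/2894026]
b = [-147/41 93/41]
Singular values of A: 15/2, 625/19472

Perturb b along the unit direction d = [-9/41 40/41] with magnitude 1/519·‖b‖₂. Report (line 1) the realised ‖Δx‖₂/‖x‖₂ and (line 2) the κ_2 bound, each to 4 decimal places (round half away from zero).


0.0027
0.4502

largest singular value 15/2, smallest 625/19472
κ_2(A) = (15/2) / (625/19472) = 233.6640
bound on ‖Δx‖/‖x‖: κ·ε = 233.6640·1/519 = 0.4502
solve Ax = b  →  x = [-64.7487 67.4061]
2-norm of b is 4.2426; of x, 93.4665
Δx = A⁻¹·δb where δb = 1/519·4.2426·d; ‖Δx‖ = 0.2547
dividing the unrounded norms, ‖Δx‖/‖x‖ = 0.0027
tightness: 0.0027 against a bound of 0.4502 (unrounded ratio ≈ 0.0061)


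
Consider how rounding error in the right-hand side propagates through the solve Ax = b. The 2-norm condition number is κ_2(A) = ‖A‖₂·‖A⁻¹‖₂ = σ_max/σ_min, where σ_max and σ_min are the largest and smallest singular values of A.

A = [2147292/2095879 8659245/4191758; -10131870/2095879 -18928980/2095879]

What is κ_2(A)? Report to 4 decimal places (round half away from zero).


150.3500

AᵀA = [63810620244/2613152161 119621016270/2613152161; 119621016270/2613152161 897208601625/10452608644]; tr = 3987720009/36168196, det = 4862025/9042049
char-poly roots: 441/4 and 44100/9042049
so κ_2 = √((441/4) / (44100/9042049)) = 150.3500


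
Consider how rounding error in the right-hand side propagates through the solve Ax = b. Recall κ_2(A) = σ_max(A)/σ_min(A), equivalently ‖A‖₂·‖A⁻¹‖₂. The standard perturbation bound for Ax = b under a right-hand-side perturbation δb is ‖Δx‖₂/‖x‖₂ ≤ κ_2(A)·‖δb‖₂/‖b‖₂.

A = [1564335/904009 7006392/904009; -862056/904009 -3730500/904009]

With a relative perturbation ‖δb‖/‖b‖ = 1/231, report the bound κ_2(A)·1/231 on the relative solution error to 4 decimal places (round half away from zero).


M = AᵀA = [11039046849/2827793329 49052747880/2827793329; 49052747880/2827793329 218014391376/2827793329]. tr(M)=136260225/1682209, det(M)=104976/1682209
solving λ² − 136260225/1682209·λ + 104976/1682209 = 0 gives λ = 81, 1296/1682209
κ = σ_max/σ_min = 9/(36/1297) = 324.2500
bound on ‖Δx‖/‖x‖: κ·ε = 324.2500·1/231 = 1.4037

1.4037


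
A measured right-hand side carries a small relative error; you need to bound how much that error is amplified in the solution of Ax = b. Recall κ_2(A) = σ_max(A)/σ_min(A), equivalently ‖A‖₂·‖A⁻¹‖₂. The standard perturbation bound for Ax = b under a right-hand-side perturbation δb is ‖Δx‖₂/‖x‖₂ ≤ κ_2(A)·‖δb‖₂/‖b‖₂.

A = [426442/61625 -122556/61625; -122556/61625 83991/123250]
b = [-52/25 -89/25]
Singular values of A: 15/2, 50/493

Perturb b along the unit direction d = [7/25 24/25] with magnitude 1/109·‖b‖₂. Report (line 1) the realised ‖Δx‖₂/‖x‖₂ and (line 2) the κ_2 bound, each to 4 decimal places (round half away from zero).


largest singular value 15/2, smallest 50/493
κ_2(A) = (15/2) / (50/493) = 73.9500
κ_2(A)·‖δb‖/‖b‖ = 0.6784
solve Ax = b  →  x = [-11.1712 -37.8251]
2-norm of b is 4.1231; of x, 39.4402
re-solving with b+δb shifts x by Δx of norm 0.3730
relative error = 0.0095
tightness: 0.0095 against a bound of 0.6784 (unrounded ratio ≈ 0.0139)

0.0095
0.6784


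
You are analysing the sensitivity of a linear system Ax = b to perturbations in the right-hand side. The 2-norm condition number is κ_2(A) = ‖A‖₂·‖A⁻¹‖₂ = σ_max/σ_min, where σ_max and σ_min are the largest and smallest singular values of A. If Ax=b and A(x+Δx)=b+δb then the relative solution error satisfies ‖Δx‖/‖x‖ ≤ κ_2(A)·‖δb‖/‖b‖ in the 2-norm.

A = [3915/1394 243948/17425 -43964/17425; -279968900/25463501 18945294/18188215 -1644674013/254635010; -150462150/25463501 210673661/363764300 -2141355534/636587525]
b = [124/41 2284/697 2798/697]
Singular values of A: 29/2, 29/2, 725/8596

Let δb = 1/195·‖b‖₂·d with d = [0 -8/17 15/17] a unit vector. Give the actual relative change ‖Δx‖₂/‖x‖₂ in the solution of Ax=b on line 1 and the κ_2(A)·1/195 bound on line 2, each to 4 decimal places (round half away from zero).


0.0154
0.8816

from the listed singular values, σ₁ = 29/2, σ_n = 725/8596
κ = σ_max/σ_min = (29/2)/(725/8596) = 171.9200
bound on ‖Δx‖/‖x‖: κ·ε = 171.9200·1/195 = 0.8816
solve Ax = b  →  x = [-11.4025 6.0870 19.8845]
2-norm of b is 6.0000; of x, 23.7163
Δx = A⁻¹·δb where δb = 1/195·6.0000·d; ‖Δx‖ = 0.3648
dividing the unrounded norms, ‖Δx‖/‖x‖ = 0.0154
so the bound overstates the realised error by a factor of ≈ 57.3144 (computed from the unrounded values)


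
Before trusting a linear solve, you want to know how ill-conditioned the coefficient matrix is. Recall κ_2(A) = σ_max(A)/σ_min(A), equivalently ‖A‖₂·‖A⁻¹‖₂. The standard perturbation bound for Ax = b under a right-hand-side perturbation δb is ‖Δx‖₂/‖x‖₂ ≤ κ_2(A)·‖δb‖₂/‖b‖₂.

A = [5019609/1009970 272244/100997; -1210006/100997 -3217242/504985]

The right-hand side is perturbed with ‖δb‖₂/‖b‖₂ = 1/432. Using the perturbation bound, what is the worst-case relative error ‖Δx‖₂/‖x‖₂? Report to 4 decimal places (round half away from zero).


0.7934

M = AᵀA = [1015431517849/6035736100 5415575550/60357361; 5415575550/60357361 72210449556/1508934025]. tr(M)=4513056457/20884900, det(M)=51883209/130530625
eigenvalues of AᵀA: λ = (tr ± √(tr²−4·det))/2 = 21609/100, 9604/5221225
κ_2(A) = √(λ_max/λ_min) = √((21609/100) / (9604/5221225)) = 342.7500
perturbation bound = 342.7500·1/432 = 0.7934


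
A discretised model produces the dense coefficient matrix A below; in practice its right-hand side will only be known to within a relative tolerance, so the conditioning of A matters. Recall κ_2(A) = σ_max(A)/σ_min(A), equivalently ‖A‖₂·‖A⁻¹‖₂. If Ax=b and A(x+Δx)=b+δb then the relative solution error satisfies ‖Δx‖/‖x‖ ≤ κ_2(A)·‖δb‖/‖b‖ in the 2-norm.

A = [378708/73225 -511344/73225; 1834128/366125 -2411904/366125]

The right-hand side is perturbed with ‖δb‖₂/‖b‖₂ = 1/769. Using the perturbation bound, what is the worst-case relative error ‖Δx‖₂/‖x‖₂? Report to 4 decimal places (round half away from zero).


form AᵀA = [8263399824/159390625 -11016637632/159390625; -11016637632/159390625 14689771776/159390625] with trace 918126864/6375625 and determinant 5308416/6375625
λ_max, λ_min = (918126864/6375625 ± √842821560519434496/40648594140625)/2 = 144, 36864/6375625
κ = σ_max/σ_min = 12/(192/2525) = 157.8125
κ_2(A)·‖δb‖/‖b‖ = 0.2052

0.2052


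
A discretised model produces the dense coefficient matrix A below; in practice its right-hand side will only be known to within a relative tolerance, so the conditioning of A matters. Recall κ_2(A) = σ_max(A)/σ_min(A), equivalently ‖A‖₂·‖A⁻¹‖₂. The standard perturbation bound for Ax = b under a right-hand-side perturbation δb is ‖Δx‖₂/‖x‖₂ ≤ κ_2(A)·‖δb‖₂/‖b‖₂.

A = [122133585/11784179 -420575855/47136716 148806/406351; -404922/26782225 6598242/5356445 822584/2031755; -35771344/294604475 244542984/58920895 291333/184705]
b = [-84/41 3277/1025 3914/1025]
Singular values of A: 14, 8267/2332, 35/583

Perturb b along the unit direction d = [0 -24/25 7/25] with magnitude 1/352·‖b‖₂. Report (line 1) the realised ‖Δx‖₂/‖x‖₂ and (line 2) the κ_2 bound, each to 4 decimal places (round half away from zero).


0.0076
0.6625

from the listed singular values, σ₁ = 14, σ_n = 35/583
κ = σ_max/σ_min = 14/(35/583) = 233.2000
bound on ‖Δx‖/‖x‖: κ·ε = 233.2000·1/352 = 0.6625
solve Ax = b  →  x = [11.3434 12.2213 -28.8640]
2-norm of b is 5.3852; of x, 33.3341
re-solving with b+δb shifts x by Δx of norm 0.2548
dividing the unrounded norms, ‖Δx‖/‖x‖ = 0.0076
so the bound overstates the realised error by a factor of ≈ 86.6598 (computed from the unrounded values)


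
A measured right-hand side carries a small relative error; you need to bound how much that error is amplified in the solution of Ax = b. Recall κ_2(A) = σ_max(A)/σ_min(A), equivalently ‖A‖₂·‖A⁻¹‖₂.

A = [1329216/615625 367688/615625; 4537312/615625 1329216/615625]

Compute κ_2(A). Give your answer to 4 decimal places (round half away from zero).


246.2500

M = AᵀA = [35766424576/606390625 10431687168/606390625; 10431687168/606390625 3043215424/606390625]. tr(M)=62095424/970225, det(M)=65536/970225
λ_max, λ_min = (62095424/970225 ± √3855587343077376/941336550625)/2 = 64, 1024/970225
κ = σ_max/σ_min = 8/(32/985) = 246.2500


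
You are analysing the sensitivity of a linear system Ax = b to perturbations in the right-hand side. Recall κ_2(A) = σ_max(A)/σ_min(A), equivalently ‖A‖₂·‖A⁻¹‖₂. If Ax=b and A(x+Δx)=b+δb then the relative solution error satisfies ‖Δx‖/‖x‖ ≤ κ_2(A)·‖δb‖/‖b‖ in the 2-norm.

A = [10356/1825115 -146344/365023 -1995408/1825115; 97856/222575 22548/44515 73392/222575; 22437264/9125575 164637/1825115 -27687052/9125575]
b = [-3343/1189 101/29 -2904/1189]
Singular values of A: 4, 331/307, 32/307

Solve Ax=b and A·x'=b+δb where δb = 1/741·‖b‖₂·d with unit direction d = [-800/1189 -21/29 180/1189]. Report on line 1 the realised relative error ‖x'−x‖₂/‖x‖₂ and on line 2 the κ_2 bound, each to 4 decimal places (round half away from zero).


0.0064
0.0518

largest singular value 4, smallest 32/307
κ_2(A) = 4 / (32/307) = 38.3750
κ_2(A)·‖δb‖/‖b‖ = 0.0518
solve Ax = b  →  x = [-2.6806 9.9010 -1.0730]
‖b‖ = 5.0990, ‖x‖ = 10.3134
Δx = A⁻¹·δb where δb = 1/741·5.0990·d; ‖Δx‖ = 0.0660
dividing the unrounded norms, ‖Δx‖/‖x‖ = 0.0064
realised/bound (from unrounded values) ≈ 0.1236


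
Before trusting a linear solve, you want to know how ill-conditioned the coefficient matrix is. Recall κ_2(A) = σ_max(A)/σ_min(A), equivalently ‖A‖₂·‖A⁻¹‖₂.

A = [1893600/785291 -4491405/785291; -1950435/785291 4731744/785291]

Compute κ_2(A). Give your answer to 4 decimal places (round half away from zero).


M = AᵀA = [8787060225/733272241 -21086663040/733272241; -21086663040/733272241 50608941921/733272241]. tr(M)=351455634/4338889, det(M)=455625/4338889
eigenvalues of AᵀA: λ = (tr ± √(tr²−4·det))/2 = 81, 5625/4338889
σ_max=√81=9, σ_min=√(5625/4338889)=(75/2083) → κ = 249.9600

249.9600


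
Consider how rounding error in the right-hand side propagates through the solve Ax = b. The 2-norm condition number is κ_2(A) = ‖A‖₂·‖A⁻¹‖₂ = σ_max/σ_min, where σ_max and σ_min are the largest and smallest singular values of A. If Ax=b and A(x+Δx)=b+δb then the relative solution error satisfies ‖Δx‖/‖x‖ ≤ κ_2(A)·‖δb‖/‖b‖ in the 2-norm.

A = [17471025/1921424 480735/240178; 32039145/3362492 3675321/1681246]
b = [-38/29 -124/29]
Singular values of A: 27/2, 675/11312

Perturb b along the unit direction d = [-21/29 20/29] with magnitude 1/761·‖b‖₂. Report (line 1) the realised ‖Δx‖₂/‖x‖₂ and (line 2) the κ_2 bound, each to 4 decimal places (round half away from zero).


from the listed singular values, σ₁ = 27/2, σ_n = 675/11312
κ_2(A) = (27/2) / (675/11312) = 226.2400
worst-case relative error ≤ 226.2400 × 1/761 = 0.2973
solve Ax = b  →  x = [7.0683 -32.7646]
2-norm of b is 4.4721; of x, 33.5183
δb = ε·‖b‖·d = [-0.0043 0.0041]; solving A·Δx = δb gives ‖Δx‖ = 0.0985
dividing the unrounded norms, ‖Δx‖/‖x‖ = 0.0029
tightness: 0.0029 against a bound of 0.2973 (unrounded ratio ≈ 0.0099)

0.0029
0.2973


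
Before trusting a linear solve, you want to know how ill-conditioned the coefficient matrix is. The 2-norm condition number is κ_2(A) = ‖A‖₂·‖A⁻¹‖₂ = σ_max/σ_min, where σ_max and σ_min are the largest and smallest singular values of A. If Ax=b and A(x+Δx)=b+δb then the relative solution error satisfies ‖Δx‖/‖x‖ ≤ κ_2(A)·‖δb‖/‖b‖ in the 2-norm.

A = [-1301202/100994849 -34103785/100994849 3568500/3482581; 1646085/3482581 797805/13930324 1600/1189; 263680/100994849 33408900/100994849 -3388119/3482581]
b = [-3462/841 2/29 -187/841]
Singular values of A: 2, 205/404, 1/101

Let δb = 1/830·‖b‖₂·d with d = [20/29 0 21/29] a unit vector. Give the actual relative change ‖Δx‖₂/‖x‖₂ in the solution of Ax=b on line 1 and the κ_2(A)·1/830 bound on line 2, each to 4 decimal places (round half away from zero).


0.0017
0.2434

from the listed singular values, σ₁ = 2, σ_n = 1/101
κ = σ_max/σ_min = 2/(1/101) = 202.0000
κ_2(A)·‖δb‖/‖b‖ = 0.2434
solve Ax = b  →  x = [216.6215 -200.8632 -67.4878]
‖b‖ = 4.1231, ‖x‖ = 303.0273
with δb = [0.0034 0.0000 0.0036], A·Δx = δb → ‖Δx‖ = 0.5017
relative error = 0.0017
so the bound overstates the realised error by a factor of ≈ 146.9898 (computed from the unrounded values)


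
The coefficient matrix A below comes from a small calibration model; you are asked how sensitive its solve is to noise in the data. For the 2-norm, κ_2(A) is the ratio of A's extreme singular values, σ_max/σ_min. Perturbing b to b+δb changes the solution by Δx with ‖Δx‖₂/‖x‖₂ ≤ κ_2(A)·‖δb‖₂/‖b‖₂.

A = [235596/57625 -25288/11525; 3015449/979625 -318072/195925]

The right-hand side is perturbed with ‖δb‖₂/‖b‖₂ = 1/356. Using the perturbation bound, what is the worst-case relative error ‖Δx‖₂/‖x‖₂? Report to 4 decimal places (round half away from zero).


AᵀA = [1005360600361/38386605625 -107236804824/7677321125; -107236804824/7677321125 2287842944/307092845]; tr = 4468307849/132825625, det = 45265984/3320640625
eigenvalues of AᵀA: λ = (tr ± √(tr²−4·det))/2 = 841/25, 53824/132825625
κ_2(A) = √(λ_max/λ_min) = √((841/25) / (53824/132825625)) = 288.1250
κ_2(A)·‖δb‖/‖b‖ = 0.8093

0.8093


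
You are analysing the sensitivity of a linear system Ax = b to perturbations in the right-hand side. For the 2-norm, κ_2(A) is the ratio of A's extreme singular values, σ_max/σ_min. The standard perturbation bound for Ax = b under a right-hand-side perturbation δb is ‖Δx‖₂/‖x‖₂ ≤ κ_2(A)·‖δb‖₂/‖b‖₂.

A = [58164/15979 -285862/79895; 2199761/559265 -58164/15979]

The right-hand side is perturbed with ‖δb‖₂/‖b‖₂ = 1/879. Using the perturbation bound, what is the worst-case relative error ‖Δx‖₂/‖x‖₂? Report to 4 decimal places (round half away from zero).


0.0757

M = AᵀA = [10681552681/371911225 -58105836/2125207; -58105836/2125207 197732884/7590025]. tr(M)=24221717/442225, det(M)=7496644/11055625
char-poly roots: 1369/25 and 5476/442225
κ = σ_max/σ_min = (37/5)/(74/665) = 66.5000
worst-case relative error ≤ 66.5000 × 1/879 = 0.0757


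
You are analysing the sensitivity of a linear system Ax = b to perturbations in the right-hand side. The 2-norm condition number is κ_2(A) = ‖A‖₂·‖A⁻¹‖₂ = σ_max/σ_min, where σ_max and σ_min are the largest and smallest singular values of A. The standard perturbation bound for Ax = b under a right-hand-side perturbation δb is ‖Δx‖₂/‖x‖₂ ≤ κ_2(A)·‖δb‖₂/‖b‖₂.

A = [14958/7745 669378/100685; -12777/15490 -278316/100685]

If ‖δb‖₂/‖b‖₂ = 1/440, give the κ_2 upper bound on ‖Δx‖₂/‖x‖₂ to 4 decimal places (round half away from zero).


form AᵀA = [211643757/47988020 181393506/11997005; 181393506/11997005 621925092/11997005] with trace 539868825/9597604 and determinant 50625/2399401
solving λ² − 539868825/9597604·λ + 50625/2399401 = 0 gives λ = 225/4, 900/2399401
σ_max=√(225/4)=(15/2), σ_min=√(900/2399401)=(30/1549) → κ = 387.2500
κ_2(A)·‖δb‖/‖b‖ = 0.8801

0.8801


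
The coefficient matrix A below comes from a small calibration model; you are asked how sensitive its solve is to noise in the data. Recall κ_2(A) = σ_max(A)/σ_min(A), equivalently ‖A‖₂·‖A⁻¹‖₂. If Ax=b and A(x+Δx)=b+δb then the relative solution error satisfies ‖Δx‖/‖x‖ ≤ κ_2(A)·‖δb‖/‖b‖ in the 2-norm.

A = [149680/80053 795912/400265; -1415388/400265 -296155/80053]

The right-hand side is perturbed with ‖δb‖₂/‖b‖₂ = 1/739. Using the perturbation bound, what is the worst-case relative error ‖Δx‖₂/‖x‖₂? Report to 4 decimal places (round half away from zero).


0.3983

form AᵀA = [8869985296/554367025 372530340/22174681; 372530340/22174681 9779136721/554367025] with trace 18649122017/554367025 and determinant 181063936/13859175625
char-poly roots: 841/25 and 215296/554367025
κ_2(A) = √(λ_max/λ_min) = √((841/25) / (215296/554367025)) = 294.3125
κ_2(A)·‖δb‖/‖b‖ = 0.3983


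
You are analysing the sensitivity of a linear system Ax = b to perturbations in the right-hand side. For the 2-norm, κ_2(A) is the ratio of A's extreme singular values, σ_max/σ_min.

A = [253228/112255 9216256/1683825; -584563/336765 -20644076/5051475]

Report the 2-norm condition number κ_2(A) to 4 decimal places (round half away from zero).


form AᵀA = [36753347233/4536426609 1322883586724/68046399135; 1322883586724/68046399135 47625289832464/1020695987025] with trace 330738419881/6039621225 and determinant 479785216/6039621225
λ_max, λ_min = (330738419881/6039621225 ± √109376311501484676815761/36477024541470500625)/2 = 1369/25, 350464/241584849
σ_max=√(1369/25)=(37/5), σ_min=√(350464/241584849)=(592/15543) → κ = 194.2875

194.2875


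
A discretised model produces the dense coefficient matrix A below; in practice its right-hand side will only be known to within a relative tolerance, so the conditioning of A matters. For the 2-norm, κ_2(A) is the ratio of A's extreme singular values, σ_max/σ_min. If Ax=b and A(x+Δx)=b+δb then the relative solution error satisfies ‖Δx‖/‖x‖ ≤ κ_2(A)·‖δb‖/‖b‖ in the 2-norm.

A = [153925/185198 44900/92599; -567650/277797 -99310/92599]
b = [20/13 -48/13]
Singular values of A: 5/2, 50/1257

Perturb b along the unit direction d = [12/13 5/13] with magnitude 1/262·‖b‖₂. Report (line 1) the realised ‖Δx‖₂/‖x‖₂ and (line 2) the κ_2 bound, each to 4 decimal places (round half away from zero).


0.2399
0.2399

largest singular value 5/2, smallest 50/1257
κ = σ_max/σ_min = (5/2)/(50/1257) = 62.8500
κ_2(A)·‖δb‖/‖b‖ = 0.2399
solve Ax = b  →  x = [1.4118 0.7529]
2-norm of b is 4.0000; of x, 1.6000
re-solving with b+δb shifts x by Δx of norm 0.3838
realised ‖Δx‖/‖x‖ = 0.2399
realised/bound = 1 exactly: the bound is attained for this b and d


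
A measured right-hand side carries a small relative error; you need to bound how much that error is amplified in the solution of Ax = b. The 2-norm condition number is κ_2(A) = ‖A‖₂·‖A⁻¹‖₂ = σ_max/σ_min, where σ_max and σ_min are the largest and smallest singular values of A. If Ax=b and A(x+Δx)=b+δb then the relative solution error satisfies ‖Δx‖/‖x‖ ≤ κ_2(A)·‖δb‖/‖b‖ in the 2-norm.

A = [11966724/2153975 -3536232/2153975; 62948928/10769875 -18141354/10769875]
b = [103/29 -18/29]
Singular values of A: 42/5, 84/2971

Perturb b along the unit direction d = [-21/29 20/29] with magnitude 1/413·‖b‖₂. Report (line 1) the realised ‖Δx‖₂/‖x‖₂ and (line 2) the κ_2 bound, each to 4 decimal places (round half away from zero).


0.0029
0.7194

largest singular value 42/5, smallest 84/2971
κ = σ_max/σ_min = (42/5)/(84/2971) = 297.1000
κ_2(A)·‖δb‖/‖b‖ = 0.7194
solve Ax = b  →  x = [-29.4814 -101.9295]
‖b‖₂ = 3.6056 and ‖x‖₂ = 106.1074
with δb = [-0.0063 0.0060], A·Δx = δb → ‖Δx‖ = 0.3088
relative error = 0.0029
realised/bound (from unrounded values) ≈ 0.0040


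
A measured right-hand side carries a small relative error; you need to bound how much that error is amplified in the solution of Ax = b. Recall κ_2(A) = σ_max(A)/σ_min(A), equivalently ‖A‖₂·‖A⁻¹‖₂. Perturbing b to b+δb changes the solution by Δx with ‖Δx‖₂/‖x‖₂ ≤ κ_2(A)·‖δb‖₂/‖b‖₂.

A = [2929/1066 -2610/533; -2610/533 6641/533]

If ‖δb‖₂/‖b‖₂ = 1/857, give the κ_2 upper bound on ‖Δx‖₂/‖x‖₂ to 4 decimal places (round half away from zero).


AᵀA = [2755957/87412 -1627335/21853; -1627335/21853 3916537/21853]; tr = 1417085/6724, det = 707281/6724
solving λ² − 1417085/6724·λ + 707281/6724 = 0 gives λ = 841/4, 841/1681
κ = σ_max/σ_min = (29/2)/(29/41) = 20.5000
bound on ‖Δx‖/‖x‖: κ·ε = 20.5000·1/857 = 0.0239

0.0239
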